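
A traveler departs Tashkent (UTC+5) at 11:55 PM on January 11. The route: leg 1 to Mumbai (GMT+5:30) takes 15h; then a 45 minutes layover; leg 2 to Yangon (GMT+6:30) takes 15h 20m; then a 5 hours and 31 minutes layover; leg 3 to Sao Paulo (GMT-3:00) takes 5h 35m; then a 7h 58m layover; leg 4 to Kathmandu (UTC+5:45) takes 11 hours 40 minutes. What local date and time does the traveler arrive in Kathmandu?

2:29 PM on January 14

Convert departure to UTC: 11:55 PM − 5:00 = 6:55 PM UTC on Jan 11.
Add 15 hours leg 1 → 9:55 AM UTC (Jan 12).
Add 45 minutes layover in Mumbai → 10:40 AM UTC.
Add 15 hours 20 minutes leg 2 → 2:00 AM UTC (Jan 13).
Add 5 hours 31 minutes layover in Yangon → 7:31 AM UTC.
Add 5 hours 35 minutes leg 3 → 1:06 PM UTC.
Add 7 hours 58 minutes layover in Sao Paulo → 9:04 PM UTC.
Add 11 hours 40 minutes leg 4 → 8:44 AM UTC (Jan 14).
Kathmandu is UTC+5:45, so local arrival = 8:44 AM + 5:45 = 2:29 PM on Jan 14.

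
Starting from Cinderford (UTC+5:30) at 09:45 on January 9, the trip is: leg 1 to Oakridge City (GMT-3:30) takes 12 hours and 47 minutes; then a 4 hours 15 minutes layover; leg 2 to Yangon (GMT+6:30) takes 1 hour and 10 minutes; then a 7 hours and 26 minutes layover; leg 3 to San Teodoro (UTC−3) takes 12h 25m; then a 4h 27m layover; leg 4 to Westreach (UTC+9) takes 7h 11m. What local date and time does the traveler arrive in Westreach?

Convert departure to UTC: 09:45 − 5:30 = 04:15 UTC on Jan 9.
Add 12 hours and 47 minutes leg 1 → 17:02 UTC.
Add 4 hours 15 minutes layover in Oakridge City → 21:17 UTC.
Add 1 hour and 10 minutes leg 2 → 22:27 UTC.
Add 7 hours 26 minutes layover in Yangon → 05:53 UTC (Jan 10).
Add 12 hours 25 minutes leg 3 → 18:18 UTC.
Add 4 hours 27 minutes layover in San Teodoro → 22:45 UTC.
Add 7 hours 11 minutes leg 4 → 05:56 UTC (Jan 11).
Westreach is UTC+9:00, so local arrival = 05:56 + 9:00 = 14:56 on Jan 11.

14:56 on Jan 11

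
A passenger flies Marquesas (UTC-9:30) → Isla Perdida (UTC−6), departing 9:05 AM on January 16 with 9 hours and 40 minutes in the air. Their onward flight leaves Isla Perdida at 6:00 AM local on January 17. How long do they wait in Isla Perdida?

Convert departure to UTC: 9:05 AM + 9:30 = 6:35 PM UTC on Jan 16.
Add 9 hours and 40 minutes flight time → 4:15 AM UTC (Jan 17).
Isla Perdida is UTC−6:00, so local arrival = 4:15 AM − 6:00 = 10:15 PM on Jan 16.
Layover = 6:00 AM − 10:15 PM (+1 day) = 7 hours 45 minutes.

7 hours 45 minutes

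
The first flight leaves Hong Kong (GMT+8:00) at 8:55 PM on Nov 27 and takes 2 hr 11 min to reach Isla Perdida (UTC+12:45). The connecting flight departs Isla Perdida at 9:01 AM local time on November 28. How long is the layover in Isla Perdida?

Convert departure to UTC: 8:55 PM − 8:00 = 12:55 PM UTC on Nov 27.
Add 2 hours and 11 minutes flight time → 3:06 PM UTC.
Isla Perdida is UTC+12:45, so local arrival = 3:06 PM + 12:45 = 3:51 AM on Nov 28.
Layover = 9:01 AM − 3:51 AM = 5 hours 10 minutes.

5 hours 10 minutes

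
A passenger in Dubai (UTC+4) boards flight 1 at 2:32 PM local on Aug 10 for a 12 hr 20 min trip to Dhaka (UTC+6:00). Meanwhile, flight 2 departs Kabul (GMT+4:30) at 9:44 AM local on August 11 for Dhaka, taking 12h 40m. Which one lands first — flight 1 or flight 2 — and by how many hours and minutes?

the first, by 19 hours 2 minutes

Flight 1 in UTC: 2:32 PM − 4:00 = 10:32 AM on Aug 10.
+12 hours and 20 minutes → arrive 10:52 PM UTC on Aug 10.
Flight 2 in UTC: 9:44 AM − 4:30 = 5:14 AM on Aug 11.
+12 hours 40 minutes → arrive 5:54 PM UTC on Aug 11.
Flight 1 lands earlier by 19 hours 2 minutes.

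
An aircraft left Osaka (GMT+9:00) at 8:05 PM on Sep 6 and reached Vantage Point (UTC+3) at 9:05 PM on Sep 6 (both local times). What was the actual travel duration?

Departure in UTC: 8:05 PM − 9:00 = 11:05 AM on Sep 6.
Arrival in UTC: 9:05 PM − 3:00 = 6:05 PM on Sep 6.
Elapsed = 6:05 PM − 11:05 AM = 7 hours.

7 hours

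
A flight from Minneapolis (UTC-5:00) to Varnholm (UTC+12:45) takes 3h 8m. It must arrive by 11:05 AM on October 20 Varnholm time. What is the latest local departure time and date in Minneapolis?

Target arrival in UTC: 11:05 AM − 12:45 = 10:20 PM on Oct 19.
Subtract 3 hours 8 minutes → departure 7:12 PM UTC on Oct 19.
Minneapolis is UTC−5:00: 7:12 PM − 5:00 = 2:12 PM on Oct 19.

2:12 PM on October 19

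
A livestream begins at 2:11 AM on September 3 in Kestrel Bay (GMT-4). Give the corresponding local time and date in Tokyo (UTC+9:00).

3:11 PM on September 3

In UTC: 2:11 AM + 4:00 = 6:11 AM on Sep 3.
Tokyo is UTC+9:00: 6:11 AM + 9:00 = 3:11 PM on Sep 3.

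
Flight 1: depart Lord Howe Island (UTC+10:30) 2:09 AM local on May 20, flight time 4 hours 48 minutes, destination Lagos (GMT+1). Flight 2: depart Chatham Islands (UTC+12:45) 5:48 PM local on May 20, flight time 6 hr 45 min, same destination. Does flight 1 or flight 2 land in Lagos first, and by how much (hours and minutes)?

the first, by 15 hours 21 minutes

Flight 1 in UTC: 2:09 AM − 10:30 = 3:39 PM on May 19.
+4 hours and 48 minutes → arrive 8:27 PM UTC on May 19.
Flight 2 in UTC: 5:48 PM − 12:45 = 5:03 AM on May 20.
+6 hours and 45 minutes → arrive 11:48 AM UTC on May 20.
Flight 1 lands earlier by 15 hours 21 minutes.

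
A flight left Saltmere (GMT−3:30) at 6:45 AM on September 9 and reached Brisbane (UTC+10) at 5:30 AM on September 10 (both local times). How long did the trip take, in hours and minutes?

Departure in UTC: 6:45 AM + 3:30 = 10:15 AM on Sep 9.
Arrival in UTC: 5:30 AM − 10:00 = 7:30 PM on Sep 9.
Elapsed = 7:30 PM − 10:15 AM = 9 hours 15 minutes.

9 hours 15 minutes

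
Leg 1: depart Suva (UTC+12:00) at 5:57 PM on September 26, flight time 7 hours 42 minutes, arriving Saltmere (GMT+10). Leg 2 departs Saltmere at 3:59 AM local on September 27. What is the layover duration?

4 hours 20 minutes

Convert departure to UTC: 5:57 PM − 12:00 = 5:57 AM UTC on Sep 26.
Add 7 hours 42 minutes flight time → 1:39 PM UTC.
Saltmere is UTC+10:00, so local arrival = 1:39 PM + 10:00 = 11:39 PM on Sep 26.
Layover = 3:59 AM − 11:39 PM (+1 day) = 4 hours 20 minutes.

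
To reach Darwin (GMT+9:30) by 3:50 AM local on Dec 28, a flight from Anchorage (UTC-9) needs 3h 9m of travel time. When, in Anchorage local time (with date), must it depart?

Target arrival in UTC: 3:50 AM − 9:30 = 6:20 PM on Dec 27.
Subtract 3 hours and 9 minutes → departure 3:11 PM UTC on Dec 27.
Anchorage is UTC−9:00: 3:11 PM − 9:00 = 6:11 AM on Dec 27.

6:11 AM on December 27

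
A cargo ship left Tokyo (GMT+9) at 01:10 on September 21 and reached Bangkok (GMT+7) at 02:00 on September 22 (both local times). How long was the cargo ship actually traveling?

26 hours 50 minutes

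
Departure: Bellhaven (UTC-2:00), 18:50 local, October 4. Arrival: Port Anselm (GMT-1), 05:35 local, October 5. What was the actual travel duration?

Departure in UTC: 18:50 + 2:00 = 20:50 on Oct 4.
Arrival in UTC: 05:35 + 1:00 = 06:35 on Oct 5.
Elapsed = 06:35 − 20:50 (+1 day) = 9 hours 45 minutes.

9 hours 45 minutes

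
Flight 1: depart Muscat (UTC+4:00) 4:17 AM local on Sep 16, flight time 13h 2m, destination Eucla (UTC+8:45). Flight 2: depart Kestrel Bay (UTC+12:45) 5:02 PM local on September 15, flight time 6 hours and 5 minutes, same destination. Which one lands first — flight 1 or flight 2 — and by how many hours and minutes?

the second, by 26 hours 57 minutes

Flight 1 in UTC: 4:17 AM − 4:00 = 12:17 AM on Sep 16.
+13 hours 2 minutes → arrive 1:19 PM UTC on Sep 16.
Flight 2 in UTC: 5:02 PM − 12:45 = 4:17 AM on Sep 15.
+6 hours 5 minutes → arrive 10:22 AM UTC on Sep 15.
Flight 2 lands earlier by 26 hours 57 minutes.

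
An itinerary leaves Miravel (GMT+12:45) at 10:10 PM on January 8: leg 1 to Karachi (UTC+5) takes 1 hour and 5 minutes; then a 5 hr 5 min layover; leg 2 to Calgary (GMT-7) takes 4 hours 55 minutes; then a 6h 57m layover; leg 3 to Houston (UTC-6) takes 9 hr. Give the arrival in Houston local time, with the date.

Convert departure to UTC: 10:10 PM − 12:45 = 9:25 AM UTC on Jan 8.
Add 1 hour 5 minutes leg 1 → 10:30 AM UTC.
Add 5 hours 5 minutes layover in Karachi → 3:35 PM UTC.
Add 4 hours and 55 minutes leg 2 → 8:30 PM UTC.
Add 6 hours 57 minutes layover in Calgary → 3:27 AM UTC (Jan 9).
Add 9 hours leg 3 → 12:27 PM UTC.
Houston is UTC−6:00, so local arrival = 12:27 PM − 6:00 = 6:27 AM on Jan 9.

6:27 AM on Jan 9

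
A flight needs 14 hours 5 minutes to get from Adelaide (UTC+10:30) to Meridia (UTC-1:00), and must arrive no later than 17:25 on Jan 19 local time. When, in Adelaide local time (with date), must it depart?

14:50 on January 19

Target arrival in UTC: 17:25 + 1:00 = 18:25 on Jan 19.
Subtract 14 hours and 5 minutes → departure 04:20 UTC on Jan 19.
Adelaide is UTC+10:30: 04:20 + 10:30 = 14:50 on Jan 19.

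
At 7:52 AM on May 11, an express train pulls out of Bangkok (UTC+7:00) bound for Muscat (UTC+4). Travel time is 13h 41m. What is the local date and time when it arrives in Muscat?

6:33 PM on May 11

Convert departure to UTC: 7:52 AM − 7:00 = 12:52 AM UTC on May 11.
Add 13 hours and 41 minutes travel time → 2:33 PM UTC.
Muscat is UTC+4:00, so local arrival = 2:33 PM + 4:00 = 6:33 PM on May 11.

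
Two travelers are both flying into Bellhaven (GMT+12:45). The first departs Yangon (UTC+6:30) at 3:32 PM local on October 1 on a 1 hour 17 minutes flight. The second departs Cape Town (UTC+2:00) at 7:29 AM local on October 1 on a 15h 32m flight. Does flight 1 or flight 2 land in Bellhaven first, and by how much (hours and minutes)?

Flight 1 in UTC: 3:32 PM − 6:30 = 9:02 AM on Oct 1.
+1 hour 17 minutes → arrive 10:19 AM UTC on Oct 1.
Flight 2 in UTC: 7:29 AM − 2:00 = 5:29 AM on Oct 1.
+15 hours 32 minutes → arrive 9:01 PM UTC on Oct 1.
Flight 1 lands earlier by 10 hours 42 minutes.

the first, by 10 hours 42 minutes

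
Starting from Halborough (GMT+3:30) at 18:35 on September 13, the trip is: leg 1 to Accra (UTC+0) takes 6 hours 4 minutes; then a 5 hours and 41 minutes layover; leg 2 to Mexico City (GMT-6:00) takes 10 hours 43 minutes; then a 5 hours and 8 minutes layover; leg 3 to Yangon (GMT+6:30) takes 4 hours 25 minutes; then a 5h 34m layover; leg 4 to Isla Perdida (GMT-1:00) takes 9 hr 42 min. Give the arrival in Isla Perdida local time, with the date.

13:22 on September 15

Convert departure to UTC: 18:35 − 3:30 = 15:05 UTC on Sep 13.
Add 6 hours and 4 minutes leg 1 → 21:09 UTC.
Add 5 hours and 41 minutes layover in Accra → 02:50 UTC (Sep 14).
Add 10 hours and 43 minutes leg 2 → 13:33 UTC.
Add 5 hours 8 minutes layover in Mexico City → 18:41 UTC.
Add 4 hours 25 minutes leg 3 → 23:06 UTC.
Add 5 hours 34 minutes layover in Yangon → 04:40 UTC (Sep 15).
Add 9 hours 42 minutes leg 4 → 14:22 UTC.
Isla Perdida is UTC−1:00, so local arrival = 14:22 − 1:00 = 13:22 on Sep 15.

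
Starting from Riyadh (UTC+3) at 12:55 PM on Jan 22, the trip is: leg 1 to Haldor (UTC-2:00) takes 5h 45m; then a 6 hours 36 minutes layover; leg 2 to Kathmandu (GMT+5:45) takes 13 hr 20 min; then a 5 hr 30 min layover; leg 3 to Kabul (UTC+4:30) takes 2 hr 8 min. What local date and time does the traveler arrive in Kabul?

Convert departure to UTC: 12:55 PM − 3:00 = 9:55 AM UTC on Jan 22.
Add 5 hours and 45 minutes leg 1 → 3:40 PM UTC.
Add 6 hours 36 minutes layover in Haldor → 10:16 PM UTC.
Add 13 hours 20 minutes leg 2 → 11:36 AM UTC (Jan 23).
Add 5 hours 30 minutes layover in Kathmandu → 5:06 PM UTC.
Add 2 hours 8 minutes leg 3 → 7:14 PM UTC.
Kabul is UTC+4:30, so local arrival = 7:14 PM + 4:30 = 11:44 PM on Jan 23.

11:44 PM on Jan 23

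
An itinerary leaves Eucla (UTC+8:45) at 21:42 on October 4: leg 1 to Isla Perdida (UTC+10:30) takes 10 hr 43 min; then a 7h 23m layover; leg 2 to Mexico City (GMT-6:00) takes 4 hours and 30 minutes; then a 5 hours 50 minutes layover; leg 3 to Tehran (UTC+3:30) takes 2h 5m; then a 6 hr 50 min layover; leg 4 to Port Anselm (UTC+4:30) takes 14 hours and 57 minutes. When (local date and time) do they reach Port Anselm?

Convert departure to UTC: 21:42 − 8:45 = 12:57 UTC on Oct 4.
Add 10 hours and 43 minutes leg 1 → 23:40 UTC.
Add 7 hours 23 minutes layover in Isla Perdida → 07:03 UTC (Oct 5).
Add 4 hours and 30 minutes leg 2 → 11:33 UTC.
Add 5 hours and 50 minutes layover in Mexico City → 17:23 UTC.
Add 2 hours and 5 minutes leg 3 → 19:28 UTC.
Add 6 hours and 50 minutes layover in Tehran → 02:18 UTC (Oct 6).
Add 14 hours 57 minutes leg 4 → 17:15 UTC.
Port Anselm is UTC+4:30, so local arrival = 17:15 + 4:30 = 21:45 on Oct 6.

21:45 on Oct 6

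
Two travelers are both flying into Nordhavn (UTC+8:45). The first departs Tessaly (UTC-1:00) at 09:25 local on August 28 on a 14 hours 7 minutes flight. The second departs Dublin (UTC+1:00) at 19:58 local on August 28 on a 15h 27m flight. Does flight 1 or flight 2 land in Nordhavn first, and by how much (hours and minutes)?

Flight 1 in UTC: 09:25 + 1:00 = 10:25 on Aug 28.
+14 hours 7 minutes → arrive 00:32 UTC on Aug 29.
Flight 2 in UTC: 19:58 − 1:00 = 18:58 on Aug 28.
+15 hours and 27 minutes → arrive 10:25 UTC on Aug 29.
Flight 1 lands earlier by 9 hours 53 minutes.

the first, by 9 hours 53 minutes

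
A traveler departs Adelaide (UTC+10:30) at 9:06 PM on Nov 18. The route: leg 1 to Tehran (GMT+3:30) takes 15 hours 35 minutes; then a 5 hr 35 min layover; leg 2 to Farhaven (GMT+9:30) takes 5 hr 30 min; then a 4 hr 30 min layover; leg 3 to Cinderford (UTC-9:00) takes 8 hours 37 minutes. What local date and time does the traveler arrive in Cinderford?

5:23 PM on November 19

Convert departure to UTC: 9:06 PM − 10:30 = 10:36 AM UTC on Nov 18.
Add 15 hours and 35 minutes leg 1 → 2:11 AM UTC (Nov 19).
Add 5 hours 35 minutes layover in Tehran → 7:46 AM UTC.
Add 5 hours and 30 minutes leg 2 → 1:16 PM UTC.
Add 4 hours and 30 minutes layover in Farhaven → 5:46 PM UTC.
Add 8 hours 37 minutes leg 3 → 2:23 AM UTC (Nov 20).
Cinderford is UTC−9:00, so local arrival = 2:23 AM − 9:00 = 5:23 PM on Nov 19.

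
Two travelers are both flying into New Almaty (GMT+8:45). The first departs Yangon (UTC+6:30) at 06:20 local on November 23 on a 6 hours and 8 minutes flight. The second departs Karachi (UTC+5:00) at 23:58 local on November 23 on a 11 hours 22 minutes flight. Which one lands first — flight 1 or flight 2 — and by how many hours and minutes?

the first, by 24 hours 22 minutes

Flight 1 in UTC: 06:20 − 6:30 = 23:50 on Nov 22.
+6 hours and 8 minutes → arrive 05:58 UTC on Nov 23.
Flight 2 in UTC: 23:58 − 5:00 = 18:58 on Nov 23.
+11 hours 22 minutes → arrive 06:20 UTC on Nov 24.
Flight 1 lands earlier by 24 hours 22 minutes.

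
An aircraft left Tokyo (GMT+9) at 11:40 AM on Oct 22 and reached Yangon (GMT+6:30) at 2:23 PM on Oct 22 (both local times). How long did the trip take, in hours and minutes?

5 hours 13 minutes

Yangon is 2:30 behind Tokyo.
Clock-face elapsed time (ignoring zones) is 2 hours 43 minutes.
Actual elapsed = 2 hours 43 minutes + 2:30 = 5 hours 13 minutes.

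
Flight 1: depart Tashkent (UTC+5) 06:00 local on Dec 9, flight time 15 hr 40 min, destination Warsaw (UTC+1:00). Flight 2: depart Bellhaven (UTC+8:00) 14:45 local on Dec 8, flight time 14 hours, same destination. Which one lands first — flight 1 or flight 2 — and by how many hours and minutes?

the second, by 19 hours 55 minutes

Flight 1 in UTC: 06:00 − 5:00 = 01:00 on Dec 9.
+15 hours and 40 minutes → arrive 16:40 UTC on Dec 9.
Flight 2 in UTC: 14:45 − 8:00 = 06:45 on Dec 8.
+14 hours → arrive 20:45 UTC on Dec 8.
Flight 2 lands earlier by 19 hours 55 minutes.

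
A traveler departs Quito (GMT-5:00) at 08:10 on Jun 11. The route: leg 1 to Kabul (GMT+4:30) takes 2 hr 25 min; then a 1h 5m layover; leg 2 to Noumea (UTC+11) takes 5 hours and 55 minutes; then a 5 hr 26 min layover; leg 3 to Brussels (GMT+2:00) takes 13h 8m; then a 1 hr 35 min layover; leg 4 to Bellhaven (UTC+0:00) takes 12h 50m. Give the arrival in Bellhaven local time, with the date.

07:34 on Jun 13

Convert departure to UTC: 08:10 + 5:00 = 13:10 UTC on Jun 11.
Add 2 hours 25 minutes leg 1 → 15:35 UTC.
Add 1 hour and 5 minutes layover in Kabul → 16:40 UTC.
Add 5 hours 55 minutes leg 2 → 22:35 UTC.
Add 5 hours and 26 minutes layover in Noumea → 04:01 UTC (Jun 12).
Add 13 hours 8 minutes leg 3 → 17:09 UTC.
Add 1 hour and 35 minutes layover in Brussels → 18:44 UTC.
Add 12 hours 50 minutes leg 4 → 07:34 UTC (Jun 13).
Bellhaven is UTC+0, so local arrival is the same: 07:34 on Jun 13.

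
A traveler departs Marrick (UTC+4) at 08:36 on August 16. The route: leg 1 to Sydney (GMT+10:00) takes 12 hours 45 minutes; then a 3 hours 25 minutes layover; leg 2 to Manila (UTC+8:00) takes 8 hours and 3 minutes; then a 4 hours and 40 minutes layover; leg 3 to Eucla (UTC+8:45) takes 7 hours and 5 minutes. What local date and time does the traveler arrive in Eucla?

01:19 on Aug 18

Convert departure to UTC: 08:36 − 4:00 = 04:36 UTC on Aug 16.
Add 12 hours and 45 minutes leg 1 → 17:21 UTC.
Add 3 hours and 25 minutes layover in Sydney → 20:46 UTC.
Add 8 hours 3 minutes leg 2 → 04:49 UTC (Aug 17).
Add 4 hours 40 minutes layover in Manila → 09:29 UTC.
Add 7 hours 5 minutes leg 3 → 16:34 UTC.
Eucla is UTC+8:45, so local arrival = 16:34 + 8:45 = 01:19 on Aug 18.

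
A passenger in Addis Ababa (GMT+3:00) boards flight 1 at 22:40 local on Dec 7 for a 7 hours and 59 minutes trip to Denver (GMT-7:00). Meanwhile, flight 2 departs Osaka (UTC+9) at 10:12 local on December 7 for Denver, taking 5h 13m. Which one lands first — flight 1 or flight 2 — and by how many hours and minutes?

Flight 1 in UTC: 22:40 − 3:00 = 19:40 on Dec 7.
+7 hours and 59 minutes → arrive 03:39 UTC on Dec 8.
Flight 2 in UTC: 10:12 − 9:00 = 01:12 on Dec 7.
+5 hours and 13 minutes → arrive 06:25 UTC on Dec 7.
Flight 2 lands earlier by 21 hours 14 minutes.

the second, by 21 hours 14 minutes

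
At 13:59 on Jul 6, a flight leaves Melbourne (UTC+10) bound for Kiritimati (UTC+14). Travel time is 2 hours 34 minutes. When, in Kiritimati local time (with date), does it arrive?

Convert departure to UTC: 13:59 − 10:00 = 03:59 UTC on Jul 6.
Add 2 hours and 34 minutes travel time → 06:33 UTC.
Kiritimati is UTC+14:00, so local arrival = 06:33 + 14:00 = 20:33 on Jul 6.

20:33 on July 6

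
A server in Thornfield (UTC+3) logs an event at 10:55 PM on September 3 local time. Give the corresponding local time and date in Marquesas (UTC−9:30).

10:25 AM on September 3

Marquesas is 12:30 behind Thornfield.
Shift by the zone difference: 10:55 PM − 12:30 = 10:25 AM on Sep 3 in Marquesas.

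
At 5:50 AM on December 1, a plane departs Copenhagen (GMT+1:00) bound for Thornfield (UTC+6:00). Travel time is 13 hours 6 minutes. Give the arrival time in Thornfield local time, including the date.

Convert departure to UTC: 5:50 AM − 1:00 = 4:50 AM UTC on Dec 1.
Add 13 hours and 6 minutes travel time → 5:56 PM UTC.
Thornfield is UTC+6:00, so local arrival = 5:56 PM + 6:00 = 11:56 PM on Dec 1.

11:56 PM on Dec 1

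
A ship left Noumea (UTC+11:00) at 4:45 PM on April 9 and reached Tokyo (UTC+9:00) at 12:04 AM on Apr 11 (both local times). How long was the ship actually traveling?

33 hours 19 minutes

Departure in UTC: 4:45 PM − 11:00 = 5:45 AM on Apr 9.
Arrival in UTC: 12:04 AM − 9:00 = 3:04 PM on Apr 10.
Elapsed = 3:04 PM − 5:45 AM (+1 day) = 33 hours 19 minutes.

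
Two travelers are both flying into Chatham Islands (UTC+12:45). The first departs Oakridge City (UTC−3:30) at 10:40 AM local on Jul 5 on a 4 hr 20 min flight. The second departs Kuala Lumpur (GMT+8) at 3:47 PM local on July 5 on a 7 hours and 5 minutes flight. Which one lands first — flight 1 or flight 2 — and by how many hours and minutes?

Flight 1 in UTC: 10:40 AM + 3:30 = 2:10 PM on Jul 5.
+4 hours 20 minutes → arrive 6:30 PM UTC on Jul 5.
Flight 2 in UTC: 3:47 PM − 8:00 = 7:47 AM on Jul 5.
+7 hours 5 minutes → arrive 2:52 PM UTC on Jul 5.
Flight 2 lands earlier by 3 hours 38 minutes.

the second, by 3 hours 38 minutes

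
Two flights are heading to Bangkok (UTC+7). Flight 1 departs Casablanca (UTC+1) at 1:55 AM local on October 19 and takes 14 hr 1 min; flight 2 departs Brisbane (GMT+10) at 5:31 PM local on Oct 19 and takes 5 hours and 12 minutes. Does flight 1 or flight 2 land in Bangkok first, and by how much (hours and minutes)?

the second, by 2 hours 13 minutes

Flight 1 in UTC: 1:55 AM − 1:00 = 12:55 AM on Oct 19.
+14 hours and 1 minute → arrive 2:56 PM UTC on Oct 19.
Flight 2 in UTC: 5:31 PM − 10:00 = 7:31 AM on Oct 19.
+5 hours 12 minutes → arrive 12:43 PM UTC on Oct 19.
Flight 2 lands earlier by 2 hours 13 minutes.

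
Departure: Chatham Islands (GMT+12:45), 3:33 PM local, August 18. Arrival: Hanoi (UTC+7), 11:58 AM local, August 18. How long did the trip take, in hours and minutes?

2 hours 10 minutes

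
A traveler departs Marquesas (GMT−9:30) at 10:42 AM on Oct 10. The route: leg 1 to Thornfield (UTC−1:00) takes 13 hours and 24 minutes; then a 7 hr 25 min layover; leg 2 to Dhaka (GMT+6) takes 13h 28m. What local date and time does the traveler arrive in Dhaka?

12:29 PM on October 12

Convert departure to UTC: 10:42 AM + 9:30 = 8:12 PM UTC on Oct 10.
Add 13 hours and 24 minutes leg 1 → 9:36 AM UTC (Oct 11).
Add 7 hours and 25 minutes layover in Thornfield → 5:01 PM UTC.
Add 13 hours and 28 minutes leg 2 → 6:29 AM UTC (Oct 12).
Dhaka is UTC+6:00, so local arrival = 6:29 AM + 6:00 = 12:29 PM on Oct 12.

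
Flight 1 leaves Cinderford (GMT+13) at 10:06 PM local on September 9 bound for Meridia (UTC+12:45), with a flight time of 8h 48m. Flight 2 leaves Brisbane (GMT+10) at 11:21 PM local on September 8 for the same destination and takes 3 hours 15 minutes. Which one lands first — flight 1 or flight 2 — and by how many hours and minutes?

the second, by 25 hours 18 minutes

Flight 1 in UTC: 10:06 PM − 13:00 = 9:06 AM on Sep 9.
+8 hours and 48 minutes → arrive 5:54 PM UTC on Sep 9.
Flight 2 in UTC: 11:21 PM − 10:00 = 1:21 PM on Sep 8.
+3 hours and 15 minutes → arrive 4:36 PM UTC on Sep 8.
Flight 2 lands earlier by 25 hours 18 minutes.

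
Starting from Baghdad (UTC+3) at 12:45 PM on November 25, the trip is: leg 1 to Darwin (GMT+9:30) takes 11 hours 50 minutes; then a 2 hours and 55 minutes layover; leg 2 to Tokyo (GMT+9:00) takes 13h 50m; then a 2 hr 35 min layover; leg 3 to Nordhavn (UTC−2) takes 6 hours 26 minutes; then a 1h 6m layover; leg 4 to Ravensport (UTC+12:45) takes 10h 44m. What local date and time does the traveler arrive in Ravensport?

11:56 PM on Nov 27

Convert departure to UTC: 12:45 PM − 3:00 = 9:45 AM UTC on Nov 25.
Add 11 hours and 50 minutes leg 1 → 9:35 PM UTC.
Add 2 hours 55 minutes layover in Darwin → 12:30 AM UTC (Nov 26).
Add 13 hours and 50 minutes leg 2 → 2:20 PM UTC.
Add 2 hours 35 minutes layover in Tokyo → 4:55 PM UTC.
Add 6 hours and 26 minutes leg 3 → 11:21 PM UTC.
Add 1 hour 6 minutes layover in Nordhavn → 12:27 AM UTC (Nov 27).
Add 10 hours and 44 minutes leg 4 → 11:11 AM UTC.
Ravensport is UTC+12:45, so local arrival = 11:11 AM + 12:45 = 11:56 PM on Nov 27.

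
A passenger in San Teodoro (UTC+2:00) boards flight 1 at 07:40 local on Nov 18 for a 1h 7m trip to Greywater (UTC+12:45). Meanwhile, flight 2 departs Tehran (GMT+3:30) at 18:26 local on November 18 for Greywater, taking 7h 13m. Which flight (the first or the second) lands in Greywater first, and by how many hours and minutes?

the first, by 15 hours 22 minutes

Flight 1 in UTC: 07:40 − 2:00 = 05:40 on Nov 18.
+1 hour 7 minutes → arrive 06:47 UTC on Nov 18.
Flight 2 in UTC: 18:26 − 3:30 = 14:56 on Nov 18.
+7 hours and 13 minutes → arrive 22:09 UTC on Nov 18.
Flight 1 lands earlier by 15 hours 22 minutes.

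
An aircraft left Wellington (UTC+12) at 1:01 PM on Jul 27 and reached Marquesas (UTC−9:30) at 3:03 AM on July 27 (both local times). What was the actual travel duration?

11 hours 32 minutes

Marquesas is 21:30 behind Wellington.
Clock-face elapsed time (ignoring zones) is −9 hours 58 minutes.
Actual elapsed = −9 hours 58 minutes + 21:30 = 11 hours 32 minutes.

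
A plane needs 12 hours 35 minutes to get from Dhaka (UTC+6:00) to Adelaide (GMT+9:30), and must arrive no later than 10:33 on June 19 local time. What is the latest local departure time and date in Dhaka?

18:28 on Jun 18

Target arrival in UTC: 10:33 − 9:30 = 01:03 on Jun 19.
Subtract 12 hours and 35 minutes → departure 12:28 UTC on Jun 18.
Dhaka is UTC+6:00: 12:28 + 6:00 = 18:28 on Jun 18.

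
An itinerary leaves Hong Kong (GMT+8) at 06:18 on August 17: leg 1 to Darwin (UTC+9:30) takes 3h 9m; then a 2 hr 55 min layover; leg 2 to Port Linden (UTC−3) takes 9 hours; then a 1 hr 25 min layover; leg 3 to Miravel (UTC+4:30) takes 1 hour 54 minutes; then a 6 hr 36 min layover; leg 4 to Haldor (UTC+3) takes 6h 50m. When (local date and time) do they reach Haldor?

09:07 on August 18

Convert departure to UTC: 06:18 − 8:00 = 22:18 UTC on Aug 16.
Add 3 hours 9 minutes leg 1 → 01:27 UTC (Aug 17).
Add 2 hours and 55 minutes layover in Darwin → 04:22 UTC.
Add 9 hours leg 2 → 13:22 UTC.
Add 1 hour 25 minutes layover in Port Linden → 14:47 UTC.
Add 1 hour 54 minutes leg 3 → 16:41 UTC.
Add 6 hours and 36 minutes layover in Miravel → 23:17 UTC.
Add 6 hours 50 minutes leg 4 → 06:07 UTC (Aug 18).
Haldor is UTC+3:00, so local arrival = 06:07 + 3:00 = 09:07 on Aug 18.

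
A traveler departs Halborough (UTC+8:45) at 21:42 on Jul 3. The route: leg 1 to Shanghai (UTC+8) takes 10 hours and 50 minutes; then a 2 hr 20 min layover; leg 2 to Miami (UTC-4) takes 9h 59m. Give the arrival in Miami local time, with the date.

08:06 on Jul 4

Convert departure to UTC: 21:42 − 8:45 = 12:57 UTC on Jul 3.
Add 10 hours and 50 minutes leg 1 → 23:47 UTC.
Add 2 hours and 20 minutes layover in Shanghai → 02:07 UTC (Jul 4).
Add 9 hours and 59 minutes leg 2 → 12:06 UTC.
Miami is UTC−4:00, so local arrival = 12:06 − 4:00 = 08:06 on Jul 4.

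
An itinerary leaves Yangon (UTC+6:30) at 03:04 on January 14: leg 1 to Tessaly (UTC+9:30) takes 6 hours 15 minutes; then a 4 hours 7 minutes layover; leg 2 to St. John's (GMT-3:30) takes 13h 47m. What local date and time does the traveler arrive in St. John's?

Convert departure to UTC: 03:04 − 6:30 = 20:34 UTC on Jan 13.
Add 6 hours and 15 minutes leg 1 → 02:49 UTC (Jan 14).
Add 4 hours and 7 minutes layover in Tessaly → 06:56 UTC.
Add 13 hours and 47 minutes leg 2 → 20:43 UTC.
St. John's is UTC−3:30, so local arrival = 20:43 − 3:30 = 17:13 on Jan 14.

17:13 on January 14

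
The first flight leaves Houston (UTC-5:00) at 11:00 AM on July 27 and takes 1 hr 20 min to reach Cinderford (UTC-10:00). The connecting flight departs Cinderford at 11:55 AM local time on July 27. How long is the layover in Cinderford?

4 hours 35 minutes

Convert departure to UTC: 11:00 AM + 5:00 = 4:00 PM UTC on Jul 27.
Add 1 hour 20 minutes flight time → 5:20 PM UTC.
Cinderford is UTC−10:00, so local arrival = 5:20 PM − 10:00 = 7:20 AM on Jul 27.
Layover = 11:55 AM − 7:20 AM = 4 hours 35 minutes.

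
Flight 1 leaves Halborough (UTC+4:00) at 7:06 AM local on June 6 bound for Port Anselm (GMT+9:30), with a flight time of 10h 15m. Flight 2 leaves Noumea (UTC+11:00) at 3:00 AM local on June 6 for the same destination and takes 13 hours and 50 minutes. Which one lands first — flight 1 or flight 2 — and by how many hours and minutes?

the second, by 7 hours 31 minutes

Flight 1 in UTC: 7:06 AM − 4:00 = 3:06 AM on Jun 6.
+10 hours and 15 minutes → arrive 1:21 PM UTC on Jun 6.
Flight 2 in UTC: 3:00 AM − 11:00 = 4:00 PM on Jun 5.
+13 hours 50 minutes → arrive 5:50 AM UTC on Jun 6.
Flight 2 lands earlier by 7 hours 31 minutes.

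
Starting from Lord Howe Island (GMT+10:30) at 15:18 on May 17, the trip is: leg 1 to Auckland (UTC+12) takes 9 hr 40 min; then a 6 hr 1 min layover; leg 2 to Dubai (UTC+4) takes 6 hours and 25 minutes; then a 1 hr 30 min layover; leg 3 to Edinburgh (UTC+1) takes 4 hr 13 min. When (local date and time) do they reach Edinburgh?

Convert departure to UTC: 15:18 − 10:30 = 04:48 UTC on May 17.
Add 9 hours and 40 minutes leg 1 → 14:28 UTC.
Add 6 hours 1 minute layover in Auckland → 20:29 UTC.
Add 6 hours 25 minutes leg 2 → 02:54 UTC (May 18).
Add 1 hour 30 minutes layover in Dubai → 04:24 UTC.
Add 4 hours 13 minutes leg 3 → 08:37 UTC.
Edinburgh is UTC+1:00, so local arrival = 08:37 + 1:00 = 09:37 on May 18.

09:37 on May 18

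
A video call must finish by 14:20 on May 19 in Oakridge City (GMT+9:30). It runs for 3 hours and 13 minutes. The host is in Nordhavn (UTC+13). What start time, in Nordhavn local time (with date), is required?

Target end time in UTC: 14:20 − 9:30 = 04:50 on May 19.
Subtract 3 hours and 13 minutes → start 01:37 UTC on May 19.
Nordhavn is UTC+13:00: 01:37 + 13:00 = 14:37 on May 19.

14:37 on May 19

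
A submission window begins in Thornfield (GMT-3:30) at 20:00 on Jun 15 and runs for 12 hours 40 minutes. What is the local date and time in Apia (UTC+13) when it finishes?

Convert start to UTC: 20:00 + 3:30 = 23:30 UTC on Jun 15.
Add 12 hours 40 minutes duration → 12:10 UTC (Jun 16).
Apia is UTC+13:00, so local end time = 12:10 + 13:00 = 01:10 on Jun 17.

01:10 on June 17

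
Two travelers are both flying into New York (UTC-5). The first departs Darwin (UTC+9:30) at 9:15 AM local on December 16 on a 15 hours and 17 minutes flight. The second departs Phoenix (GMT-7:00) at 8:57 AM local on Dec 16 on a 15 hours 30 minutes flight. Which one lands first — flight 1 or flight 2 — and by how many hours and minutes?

Flight 1 in UTC: 9:15 AM − 9:30 = 11:45 PM on Dec 15.
+15 hours 17 minutes → arrive 3:02 PM UTC on Dec 16.
Flight 2 in UTC: 8:57 AM + 7:00 = 3:57 PM on Dec 16.
+15 hours and 30 minutes → arrive 7:27 AM UTC on Dec 17.
Flight 1 lands earlier by 16 hours 25 minutes.

the first, by 16 hours 25 minutes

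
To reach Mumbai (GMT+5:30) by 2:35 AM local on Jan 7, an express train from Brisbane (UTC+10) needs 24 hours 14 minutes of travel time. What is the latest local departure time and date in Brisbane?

Target arrival in UTC: 2:35 AM − 5:30 = 9:05 PM on Jan 6.
Subtract 24 hours 14 minutes → departure 8:51 PM UTC on Jan 5.
Brisbane is UTC+10:00: 8:51 PM + 10:00 = 6:51 AM on Jan 6.

6:51 AM on January 6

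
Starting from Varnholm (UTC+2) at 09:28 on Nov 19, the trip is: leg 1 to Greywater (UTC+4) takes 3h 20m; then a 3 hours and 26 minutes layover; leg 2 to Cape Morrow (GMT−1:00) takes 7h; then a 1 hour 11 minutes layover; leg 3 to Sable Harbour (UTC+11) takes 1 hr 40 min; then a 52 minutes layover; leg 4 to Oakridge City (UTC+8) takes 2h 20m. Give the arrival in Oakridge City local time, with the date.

Convert departure to UTC: 09:28 − 2:00 = 07:28 UTC on Nov 19.
Add 3 hours and 20 minutes leg 1 → 10:48 UTC.
Add 3 hours and 26 minutes layover in Greywater → 14:14 UTC.
Add 7 hours leg 2 → 21:14 UTC.
Add 1 hour 11 minutes layover in Cape Morrow → 22:25 UTC.
Add 1 hour and 40 minutes leg 3 → 00:05 UTC (Nov 20).
Add 52 minutes layover in Sable Harbour → 00:57 UTC.
Add 2 hours 20 minutes leg 4 → 03:17 UTC.
Oakridge City is UTC+8:00, so local arrival = 03:17 + 8:00 = 11:17 on Nov 20.

11:17 on Nov 20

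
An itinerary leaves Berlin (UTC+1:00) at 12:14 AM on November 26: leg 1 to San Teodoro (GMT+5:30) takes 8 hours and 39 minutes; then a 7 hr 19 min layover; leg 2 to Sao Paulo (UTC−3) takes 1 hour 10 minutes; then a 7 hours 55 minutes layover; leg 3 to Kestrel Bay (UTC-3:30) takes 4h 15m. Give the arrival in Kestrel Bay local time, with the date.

Convert departure to UTC: 12:14 AM − 1:00 = 11:14 PM UTC on Nov 25.
Add 8 hours 39 minutes leg 1 → 7:53 AM UTC (Nov 26).
Add 7 hours 19 minutes layover in San Teodoro → 3:12 PM UTC.
Add 1 hour and 10 minutes leg 2 → 4:22 PM UTC.
Add 7 hours 55 minutes layover in Sao Paulo → 12:17 AM UTC (Nov 27).
Add 4 hours 15 minutes leg 3 → 4:32 AM UTC.
Kestrel Bay is UTC−3:30, so local arrival = 4:32 AM − 3:30 = 1:02 AM on Nov 27.

1:02 AM on Nov 27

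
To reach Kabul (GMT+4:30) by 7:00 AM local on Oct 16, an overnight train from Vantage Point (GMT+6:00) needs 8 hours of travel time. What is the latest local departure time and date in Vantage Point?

12:30 AM on Oct 16

Target arrival in UTC: 7:00 AM − 4:30 = 2:30 AM on Oct 16.
Subtract 8 hours → departure 6:30 PM UTC on Oct 15.
Vantage Point is UTC+6:00: 6:30 PM + 6:00 = 12:30 AM on Oct 16.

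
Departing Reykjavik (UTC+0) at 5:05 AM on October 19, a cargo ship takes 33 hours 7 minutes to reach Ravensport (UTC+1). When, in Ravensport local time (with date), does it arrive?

3:12 PM on Oct 20

Ravensport is 1:00 ahead of Reykjavik.
After 33 hours 7 minutes it is 2:12 PM (Oct 20) in Reykjavik.
Shift by the zone difference: 2:12 PM + 1:00 = 3:12 PM on Oct 20 in Ravensport.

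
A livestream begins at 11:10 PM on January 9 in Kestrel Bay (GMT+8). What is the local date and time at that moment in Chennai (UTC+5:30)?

In UTC: 11:10 PM − 8:00 = 3:10 PM on Jan 9.
Chennai is UTC+5:30: 3:10 PM + 5:30 = 8:40 PM on Jan 9.

8:40 PM on January 9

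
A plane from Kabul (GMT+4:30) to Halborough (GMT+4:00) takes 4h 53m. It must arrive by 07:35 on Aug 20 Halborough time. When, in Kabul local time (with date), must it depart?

Target arrival in UTC: 07:35 − 4:00 = 03:35 on Aug 20.
Subtract 4 hours and 53 minutes → departure 22:42 UTC on Aug 19.
Kabul is UTC+4:30: 22:42 + 4:30 = 03:12 on Aug 20.

03:12 on August 20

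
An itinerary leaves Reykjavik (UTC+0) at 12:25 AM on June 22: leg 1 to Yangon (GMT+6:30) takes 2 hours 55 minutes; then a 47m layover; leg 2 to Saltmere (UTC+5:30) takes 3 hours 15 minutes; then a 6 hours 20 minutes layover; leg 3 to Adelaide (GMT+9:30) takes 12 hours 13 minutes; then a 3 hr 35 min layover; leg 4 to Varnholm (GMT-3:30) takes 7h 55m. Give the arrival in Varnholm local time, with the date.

9:55 AM on June 23

Reykjavik is at UTC+0, so departure is already 12:25 AM UTC on Jun 22.
Add 2 hours and 55 minutes leg 1 → 3:20 AM UTC.
Add 47 minutes layover in Yangon → 4:07 AM UTC.
Add 3 hours and 15 minutes leg 2 → 7:22 AM UTC.
Add 6 hours and 20 minutes layover in Saltmere → 1:42 PM UTC.
Add 12 hours and 13 minutes leg 3 → 1:55 AM UTC (Jun 23).
Add 3 hours and 35 minutes layover in Adelaide → 5:30 AM UTC.
Add 7 hours and 55 minutes leg 4 → 1:25 PM UTC.
Varnholm is UTC−3:30, so local arrival = 1:25 PM − 3:30 = 9:55 AM on Jun 23.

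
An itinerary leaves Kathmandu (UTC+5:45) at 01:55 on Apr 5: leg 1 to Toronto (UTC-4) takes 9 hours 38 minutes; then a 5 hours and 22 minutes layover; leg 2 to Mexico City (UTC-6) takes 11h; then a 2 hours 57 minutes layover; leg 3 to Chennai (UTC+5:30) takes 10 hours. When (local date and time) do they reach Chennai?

Convert departure to UTC: 01:55 − 5:45 = 20:10 UTC on Apr 4.
Add 9 hours and 38 minutes leg 1 → 05:48 UTC (Apr 5).
Add 5 hours and 22 minutes layover in Toronto → 11:10 UTC.
Add 11 hours leg 2 → 22:10 UTC.
Add 2 hours and 57 minutes layover in Mexico City → 01:07 UTC (Apr 6).
Add 10 hours leg 3 → 11:07 UTC.
Chennai is UTC+5:30, so local arrival = 11:07 + 5:30 = 16:37 on Apr 6.

16:37 on Apr 6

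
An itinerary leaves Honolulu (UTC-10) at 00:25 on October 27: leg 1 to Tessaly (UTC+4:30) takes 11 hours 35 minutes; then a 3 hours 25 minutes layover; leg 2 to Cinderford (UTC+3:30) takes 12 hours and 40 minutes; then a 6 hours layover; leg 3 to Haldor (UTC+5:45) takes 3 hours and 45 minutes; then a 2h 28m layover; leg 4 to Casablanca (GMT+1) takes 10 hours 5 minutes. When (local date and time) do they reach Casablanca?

13:23 on October 29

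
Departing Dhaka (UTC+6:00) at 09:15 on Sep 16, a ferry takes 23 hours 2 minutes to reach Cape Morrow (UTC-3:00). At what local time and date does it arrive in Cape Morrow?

23:17 on September 16

Convert departure to UTC: 09:15 − 6:00 = 03:15 UTC on Sep 16.
Add 23 hours and 2 minutes travel time → 02:17 UTC (Sep 17).
Cape Morrow is UTC−3:00, so local arrival = 02:17 − 3:00 = 23:17 on Sep 16.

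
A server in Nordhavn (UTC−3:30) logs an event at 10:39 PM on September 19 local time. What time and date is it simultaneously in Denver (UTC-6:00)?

8:09 PM on September 19

In UTC: 10:39 PM + 3:30 = 2:09 AM on Sep 20.
Denver is UTC−6:00: 2:09 AM − 6:00 = 8:09 PM on Sep 19.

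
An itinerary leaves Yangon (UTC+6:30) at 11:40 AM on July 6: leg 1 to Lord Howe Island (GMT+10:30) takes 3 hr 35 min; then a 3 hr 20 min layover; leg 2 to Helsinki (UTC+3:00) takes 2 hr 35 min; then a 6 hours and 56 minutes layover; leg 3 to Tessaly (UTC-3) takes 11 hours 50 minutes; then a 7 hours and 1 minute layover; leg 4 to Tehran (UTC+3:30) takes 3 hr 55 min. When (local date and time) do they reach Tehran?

11:52 PM on July 7

Convert departure to UTC: 11:40 AM − 6:30 = 5:10 AM UTC on Jul 6.
Add 3 hours and 35 minutes leg 1 → 8:45 AM UTC.
Add 3 hours 20 minutes layover in Lord Howe Island → 12:05 PM UTC.
Add 2 hours 35 minutes leg 2 → 2:40 PM UTC.
Add 6 hours and 56 minutes layover in Helsinki → 9:36 PM UTC.
Add 11 hours and 50 minutes leg 3 → 9:26 AM UTC (Jul 7).
Add 7 hours 1 minute layover in Tessaly → 4:27 PM UTC.
Add 3 hours and 55 minutes leg 4 → 8:22 PM UTC.
Tehran is UTC+3:30, so local arrival = 8:22 PM + 3:30 = 11:52 PM on Jul 7.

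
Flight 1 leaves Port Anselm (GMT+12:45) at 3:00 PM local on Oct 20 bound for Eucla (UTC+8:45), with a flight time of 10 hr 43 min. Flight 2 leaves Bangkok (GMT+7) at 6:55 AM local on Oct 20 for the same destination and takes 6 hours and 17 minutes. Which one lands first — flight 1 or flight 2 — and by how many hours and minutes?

the second, by 6 hours 46 minutes

Flight 1 in UTC: 3:00 PM − 12:45 = 2:15 AM on Oct 20.
+10 hours and 43 minutes → arrive 12:58 PM UTC on Oct 20.
Flight 2 in UTC: 6:55 AM − 7:00 = 11:55 PM on Oct 19.
+6 hours and 17 minutes → arrive 6:12 AM UTC on Oct 20.
Flight 2 lands earlier by 6 hours 46 minutes.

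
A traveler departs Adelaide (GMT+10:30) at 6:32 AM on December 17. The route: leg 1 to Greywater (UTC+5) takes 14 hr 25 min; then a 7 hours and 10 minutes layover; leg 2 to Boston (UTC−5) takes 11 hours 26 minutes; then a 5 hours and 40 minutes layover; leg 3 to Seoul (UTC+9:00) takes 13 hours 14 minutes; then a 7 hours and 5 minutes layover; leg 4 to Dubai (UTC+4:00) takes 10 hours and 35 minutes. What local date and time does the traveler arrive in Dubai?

9:37 PM on December 19

Convert departure to UTC: 6:32 AM − 10:30 = 8:02 PM UTC on Dec 16.
Add 14 hours and 25 minutes leg 1 → 10:27 AM UTC (Dec 17).
Add 7 hours and 10 minutes layover in Greywater → 5:37 PM UTC.
Add 11 hours and 26 minutes leg 2 → 5:03 AM UTC (Dec 18).
Add 5 hours 40 minutes layover in Boston → 10:43 AM UTC.
Add 13 hours 14 minutes leg 3 → 11:57 PM UTC.
Add 7 hours 5 minutes layover in Seoul → 7:02 AM UTC (Dec 19).
Add 10 hours 35 minutes leg 4 → 5:37 PM UTC.
Dubai is UTC+4:00, so local arrival = 5:37 PM + 4:00 = 9:37 PM on Dec 19.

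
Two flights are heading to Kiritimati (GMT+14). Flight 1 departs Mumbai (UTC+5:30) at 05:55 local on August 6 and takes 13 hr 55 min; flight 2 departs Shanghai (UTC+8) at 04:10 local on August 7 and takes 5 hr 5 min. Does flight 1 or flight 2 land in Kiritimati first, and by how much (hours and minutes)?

the first, by 10 hours 55 minutes

Flight 1 in UTC: 05:55 − 5:30 = 00:25 on Aug 6.
+13 hours 55 minutes → arrive 14:20 UTC on Aug 6.
Flight 2 in UTC: 04:10 − 8:00 = 20:10 on Aug 6.
+5 hours and 5 minutes → arrive 01:15 UTC on Aug 7.
Flight 1 lands earlier by 10 hours 55 minutes.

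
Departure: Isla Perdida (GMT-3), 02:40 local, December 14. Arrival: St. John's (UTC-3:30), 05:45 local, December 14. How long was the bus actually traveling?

3 hours 35 minutes

Departure in UTC: 02:40 + 3:00 = 05:40 on Dec 14.
Arrival in UTC: 05:45 + 3:30 = 09:15 on Dec 14.
Elapsed = 09:15 − 05:40 = 3 hours 35 minutes.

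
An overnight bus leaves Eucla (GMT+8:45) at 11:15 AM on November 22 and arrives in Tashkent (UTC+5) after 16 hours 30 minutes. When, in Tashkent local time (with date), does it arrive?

12:00 AM on Nov 23

Tashkent is 3:45 behind Eucla.
After 16 hours 30 minutes it is 3:45 AM (Nov 23) in Eucla.
Shift by the zone difference: 3:45 AM − 3:45 = 12:00 AM on Nov 23 in Tashkent.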